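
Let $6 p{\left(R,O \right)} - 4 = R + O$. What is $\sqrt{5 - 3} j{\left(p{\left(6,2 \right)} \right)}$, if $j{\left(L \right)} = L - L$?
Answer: $0$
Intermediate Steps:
$p{\left(R,O \right)} = \frac{2}{3} + \frac{O}{6} + \frac{R}{6}$ ($p{\left(R,O \right)} = \frac{2}{3} + \frac{R + O}{6} = \frac{2}{3} + \frac{O + R}{6} = \frac{2}{3} + \left(\frac{O}{6} + \frac{R}{6}\right) = \frac{2}{3} + \frac{O}{6} + \frac{R}{6}$)
$j{\left(L \right)} = 0$
$\sqrt{5 - 3} j{\left(p{\left(6,2 \right)} \right)} = \sqrt{5 - 3} \cdot 0 = \sqrt{2} \cdot 0 = 0$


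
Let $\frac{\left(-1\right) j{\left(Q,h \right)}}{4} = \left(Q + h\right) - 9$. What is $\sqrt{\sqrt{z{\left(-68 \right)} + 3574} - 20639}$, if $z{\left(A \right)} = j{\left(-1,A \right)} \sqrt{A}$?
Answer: $\sqrt{-20639 + \sqrt{2} \sqrt{1787 + 312 i \sqrt{17}}} \approx 0.071 + 143.44 i$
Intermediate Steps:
$j{\left(Q,h \right)} = 36 - 4 Q - 4 h$ ($j{\left(Q,h \right)} = - 4 \left(\left(Q + h\right) - 9\right) = - 4 \left(-9 + Q + h\right) = 36 - 4 Q - 4 h$)
$z{\left(A \right)} = \sqrt{A} \left(40 - 4 A\right)$ ($z{\left(A \right)} = \left(36 - -4 - 4 A\right) \sqrt{A} = \left(36 + 4 - 4 A\right) \sqrt{A} = \left(40 - 4 A\right) \sqrt{A} = \sqrt{A} \left(40 - 4 A\right)$)
$\sqrt{\sqrt{z{\left(-68 \right)} + 3574} - 20639} = \sqrt{\sqrt{4 \sqrt{-68} \left(10 - -68\right) + 3574} - 20639} = \sqrt{\sqrt{4 \cdot 2 i \sqrt{17} \left(10 + 68\right) + 3574} - 20639} = \sqrt{\sqrt{4 \cdot 2 i \sqrt{17} \cdot 78 + 3574} - 20639} = \sqrt{\sqrt{624 i \sqrt{17} + 3574} - 20639} = \sqrt{\sqrt{3574 + 624 i \sqrt{17}} - 20639} = \sqrt{-20639 + \sqrt{3574 + 624 i \sqrt{17}}}$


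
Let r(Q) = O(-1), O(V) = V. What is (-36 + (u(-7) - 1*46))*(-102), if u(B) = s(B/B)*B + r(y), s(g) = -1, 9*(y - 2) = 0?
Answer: 7752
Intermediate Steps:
y = 2 (y = 2 + (1/9)*0 = 2 + 0 = 2)
r(Q) = -1
u(B) = -1 - B (u(B) = -B - 1 = -1 - B)
(-36 + (u(-7) - 1*46))*(-102) = (-36 + ((-1 - 1*(-7)) - 1*46))*(-102) = (-36 + ((-1 + 7) - 46))*(-102) = (-36 + (6 - 46))*(-102) = (-36 - 40)*(-102) = -76*(-102) = 7752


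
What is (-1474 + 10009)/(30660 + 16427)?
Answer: 8535/47087 ≈ 0.18126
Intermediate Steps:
(-1474 + 10009)/(30660 + 16427) = 8535/47087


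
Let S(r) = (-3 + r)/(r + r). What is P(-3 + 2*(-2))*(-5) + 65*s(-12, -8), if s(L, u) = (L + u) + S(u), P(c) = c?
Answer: -19525/16 ≈ -1220.3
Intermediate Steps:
S(r) = (-3 + r)/(2*r) (S(r) = (-3 + r)/((2*r)) = (-3 + r)*(1/(2*r)) = (-3 + r)/(2*r))
s(L, u) = L + u + (-3 + u)/(2*u) (s(L, u) = (L + u) + (-3 + u)/(2*u) = L + u + (-3 + u)/(2*u))
P(-3 + 2*(-2))*(-5) + 65*s(-12, -8) = (-3 + 2*(-2))*(-5) + 65*(1/2 - 12 - 8 - 3/2/(-8)) = (-3 - 4)*(-5) + 65*(1/2 - 12 - 8 - 3/2*(-1/8)) = -7*(-5) + 65*(1/2 - 12 - 8 + 3/16) = 35 + 65*(-309/16) = 35 - 20085/16 = -19525/16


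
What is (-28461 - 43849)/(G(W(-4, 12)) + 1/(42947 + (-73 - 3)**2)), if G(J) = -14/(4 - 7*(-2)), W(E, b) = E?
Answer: 5284740195/56842 ≈ 92973.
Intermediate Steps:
G(J) = -7/9 (G(J) = -14/(4 + 14) = -14/18 = -14*1/18 = -7/9)
(-28461 - 43849)/(G(W(-4, 12)) + 1/(42947 + (-73 - 3)**2)) = (-28461 - 43849)/(-7/9 + 1/(42947 + (-73 - 3)**2)) = -72310/(-7/9 + 1/(42947 + (-76)**2)) = -72310/(-7/9 + 1/(42947 + 5776)) = -72310/(-7/9 + 1/48723) = -72310/(-113684/146169) = -72310*(-146169/113684) = 5284740195/56842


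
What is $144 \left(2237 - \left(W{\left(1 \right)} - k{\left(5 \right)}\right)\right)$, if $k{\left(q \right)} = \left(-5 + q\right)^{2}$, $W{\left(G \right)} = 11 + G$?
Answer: $320400$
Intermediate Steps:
$144 \left(2237 - \left(W{\left(1 \right)} - k{\left(5 \right)}\right)\right) = 144 \left(2237 - \left(\left(11 + 1\right) - \left(-5 + 5\right)^{2}\right)\right) = 144 \left(2237 - \left(12 - 0^{2}\right)\right) = 144 \left(2237 - \left(12 - 0\right)\right) = 144 \left(2237 - \left(12 + 0\right)\right) = 144 \left(2237 - 12\right) = 144 \cdot 2225 = 320400$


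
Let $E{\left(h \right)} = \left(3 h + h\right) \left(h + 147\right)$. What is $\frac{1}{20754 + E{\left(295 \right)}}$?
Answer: $\frac{1}{542314} \approx 1.8439 \cdot 10^{-6}$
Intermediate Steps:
$E{\left(h \right)} = 4 h \left(147 + h\right)$
$\frac{1}{20754 + E{\left(295 \right)}} = \frac{1}{20754 + 4 \cdot 295 \left(147 + 295\right)} = \frac{1}{20754 + 4 \cdot 295 \cdot 442} = \frac{1}{20754 + 521560} = \frac{1}{542314}$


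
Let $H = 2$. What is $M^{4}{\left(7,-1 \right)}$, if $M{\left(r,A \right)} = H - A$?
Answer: $81$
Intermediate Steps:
$M{\left(r,A \right)} = 2 - A$
$M^{4}{\left(7,-1 \right)} = \left(2 - -1\right)^{4} = \left(2 + 1\right)^{4} = 3^{4} = 81$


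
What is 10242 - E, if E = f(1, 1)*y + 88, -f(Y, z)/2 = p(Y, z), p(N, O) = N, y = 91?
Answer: 10336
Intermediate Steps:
f(Y, z) = -2*Y
E = -94 (E = -2*1*91 + 88 = -2*91 + 88 = -182 + 88 = -94)
10242 - E = 10242 - 1*(-94) = 10242 + 94 = 10336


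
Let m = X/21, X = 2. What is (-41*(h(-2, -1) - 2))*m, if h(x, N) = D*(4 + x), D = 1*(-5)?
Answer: 328/7 ≈ 46.857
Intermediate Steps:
D = -5
m = 2/21 ≈ 0.095238
h(x, N) = -20 - 5*x (h(x, N) = -5*(4 + x) = -20 - 5*x)
(-41*(h(-2, -1) - 2))*m = -41*((-20 - 5*(-2)) - 2)*(2/21) = -41*((-20 + 10) - 2)*(2/21) = -41*(-10 - 2)*(2/21) = -41*(-12)*(2/21) = 492*(2/21) = 328/7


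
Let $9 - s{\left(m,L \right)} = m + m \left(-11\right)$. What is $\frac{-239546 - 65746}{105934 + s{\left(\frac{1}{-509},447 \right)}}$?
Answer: $- \frac{155393628}{53924977} \approx -2.8817$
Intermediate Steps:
$s{\left(m,L \right)} = 9 + 10 m$ ($s{\left(m,L \right)} = 9 - \left(m + m \left(-11\right)\right) = 9 - \left(m - 11 m\right) = 9 - - 10 m = 9 + 10 m$)
$\frac{-239546 - 65746}{105934 + s{\left(\frac{1}{-509},447 \right)}} = \frac{-239546 - 65746}{105934 + \left(9 + \frac{10}{-509}\right)} = - \frac{305292}{105934 + \left(9 + 10 \left(- \frac{1}{509}\right)\right)} = - \frac{305292}{105934 + \left(9 - \frac{10}{509}\right)} = - \frac{305292}{105934 + \frac{4571}{509}} = - \frac{305292}{\frac{53924977}{509}} = \left(-305292\right) \frac{509}{53924977} = - \frac{155393628}{53924977}$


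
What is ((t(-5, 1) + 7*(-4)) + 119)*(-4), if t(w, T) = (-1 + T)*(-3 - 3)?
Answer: -364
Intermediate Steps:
t(w, T) = 6 - 6*T (t(w, T) = (-1 + T)*(-6) = 6 - 6*T)
((t(-5, 1) + 7*(-4)) + 119)*(-4) = (((6 - 6*1) + 7*(-4)) + 119)*(-4) = (((6 - 6) - 28) + 119)*(-4) = ((0 - 28) + 119)*(-4) = (-28 + 119)*(-4) = 91*(-4) = -364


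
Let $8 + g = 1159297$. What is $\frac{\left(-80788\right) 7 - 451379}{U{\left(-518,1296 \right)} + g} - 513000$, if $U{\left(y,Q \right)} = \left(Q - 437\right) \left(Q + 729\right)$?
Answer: $- \frac{135187904445}{263524} \approx -5.13 \cdot 10^{5}$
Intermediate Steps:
$g = 1159289$ ($g = -8 + 1159297 = 1159289$)
$U{\left(y,Q \right)} = \left(-437 + Q\right) \left(729 + Q\right)$
$\frac{\left(-80788\right) 7 - 451379}{U{\left(-518,1296 \right)} + g} - 513000 = \frac{\left(-80788\right) 7 - 451379}{\left(-318573 + 1296^{2} + 292 \cdot 1296\right) + 1159289} - 513000 = \frac{-565516 - 451379}{\left(-318573 + 1679616 + 378432\right) + 1159289} - 513000 = - \frac{1016895}{1739475 + 1159289} - 513000 = - \frac{1016895}{2898764} - 513000 = \left(-1016895\right) \frac{1}{2898764} - 513000 = - \frac{92445}{263524} - 513000 = - \frac{135187904445}{263524}$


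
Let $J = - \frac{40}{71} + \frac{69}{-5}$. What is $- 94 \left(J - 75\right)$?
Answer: $\frac{2982056}{355} \approx 8400.2$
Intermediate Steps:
$J = - \frac{5099}{355}$ ($J = \left(-40\right) \frac{1}{71} + 69 \left(- \frac{1}{5}\right) = - \frac{40}{71} - \frac{69}{5} = - \frac{5099}{355} \approx -14.363$)
$- 94 \left(J - 75\right) = - 94 \left(- \frac{5099}{355} - 75\right) = \left(-94\right) \left(- \frac{31724}{355}\right) = \frac{2982056}{355}$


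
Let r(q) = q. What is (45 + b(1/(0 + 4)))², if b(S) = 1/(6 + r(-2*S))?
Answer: 247009/121 ≈ 2041.4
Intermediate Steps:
b(S) = 1/(6 - 2*S)
(45 + b(1/(0 + 4)))² = (45 - 1/(-6 + 2/(0 + 4)))² = (45 - 1/(-6 + 2/4))² = (45 - 1/(-6 + 2*(¼)))² = (45 - 1/(-6 + ½))² = (45 - 1/(-11/2))² = (45 - 1*(-2/11))² = (45 + 2/11)² = (497/11)² = 247009/121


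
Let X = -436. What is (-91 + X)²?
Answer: 277729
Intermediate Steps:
(-91 + X)² = (-91 - 436)² = (-527)² = 277729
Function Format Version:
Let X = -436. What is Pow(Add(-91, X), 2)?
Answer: 277729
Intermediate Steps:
Pow(Add(-91, X), 2) = Pow(Add(-91, -436), 2) = Pow(-527, 2) = 277729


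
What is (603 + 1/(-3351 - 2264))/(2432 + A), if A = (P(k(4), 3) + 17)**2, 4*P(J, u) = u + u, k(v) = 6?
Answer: 13543376/62309655 ≈ 0.21736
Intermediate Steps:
P(J, u) = u/2 (P(J, u) = (u + u)/4 = (2*u)/4 = u/2)
A = 1369/4 (A = ((1/2)*3 + 17)**2 = (3/2 + 17)**2 = (37/2)**2 = 1369/4 ≈ 342.25)
(603 + 1/(-3351 - 2264))/(2432 + A) = (603 + 1/(-3351 - 2264))/(2432 + 1369/4) = (603 + 1/(-5615))/(11097/4) = (603 - 1/5615)*(4/11097) = (3385844/5615)*(4/11097) = 13543376/62309655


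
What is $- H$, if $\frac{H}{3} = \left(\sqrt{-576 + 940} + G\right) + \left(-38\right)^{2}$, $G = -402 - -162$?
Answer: $-3612 - 6 \sqrt{91} \approx -3669.2$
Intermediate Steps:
$G = -240$ ($G = -402 + 162 = -240$)
$H = 3612 + 6 \sqrt{91}$ ($H = 3 \left(\left(\sqrt{-576 + 940} - 240\right) + \left(-38\right)^{2}\right) = 3 \left(\left(\sqrt{364} - 240\right) + 1444\right) = 3 \left(\left(2 \sqrt{91} - 240\right) + 1444\right) = 3 \left(\left(-240 + 2 \sqrt{91}\right) + 1444\right) = 3 \left(1204 + 2 \sqrt{91}\right) = 3612 + 6 \sqrt{91} \approx 3669.2$)
$- H = - (3612 + 6 \sqrt{91}) = -3612 - 6 \sqrt{91}$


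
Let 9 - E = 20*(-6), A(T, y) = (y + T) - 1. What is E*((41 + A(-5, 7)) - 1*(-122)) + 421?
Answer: 21577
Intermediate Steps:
A(T, y) = -1 + T + y (A(T, y) = (T + y) - 1 = -1 + T + y)
E = 129 (E = 9 - 20*(-6) = 9 - 1*(-120) = 9 + 120 = 129)
E*((41 + A(-5, 7)) - 1*(-122)) + 421 = 129*((41 + (-1 - 5 + 7)) - 1*(-122)) + 421 = 129*((41 + 1) + 122) + 421 = 129*(42 + 122) + 421 = 129*164 + 421 = 21156 + 421 = 21577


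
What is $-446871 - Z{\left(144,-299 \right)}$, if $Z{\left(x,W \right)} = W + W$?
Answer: $-446273$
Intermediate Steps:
$Z{\left(x,W \right)} = 2 W$
$-446871 - Z{\left(144,-299 \right)} = -446871 - 2 \left(-299\right) = -446871 - -598 = -446871 + 598 = -446273$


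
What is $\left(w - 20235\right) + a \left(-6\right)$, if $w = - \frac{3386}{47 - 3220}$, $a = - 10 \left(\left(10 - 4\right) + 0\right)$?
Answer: $- \frac{63059989}{3173} \approx -19874.0$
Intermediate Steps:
$a = -60$ ($a = - 10 \left(6 + 0\right) = \left(-10\right) 6 = -60$)
$w = \frac{3386}{3173}$ ($w = - \frac{3386}{47 - 3220} = - \frac{3386}{-3173} = \left(-3386\right) \left(- \frac{1}{3173}\right) = \frac{3386}{3173} \approx 1.0671$)
$\left(w - 20235\right) + a \left(-6\right) = \left(\frac{3386}{3173} - 20235\right) - -360 = - \frac{64202269}{3173} + 360 = - \frac{63059989}{3173}$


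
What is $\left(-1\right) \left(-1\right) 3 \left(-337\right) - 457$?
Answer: $-1468$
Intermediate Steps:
$\left(-1\right) \left(-1\right) 3 \left(-337\right) - 457 = 1 \cdot 3 \left(-337\right) - 457 = 3 \left(-337\right) - 457 = -1011 - 457 = -1468$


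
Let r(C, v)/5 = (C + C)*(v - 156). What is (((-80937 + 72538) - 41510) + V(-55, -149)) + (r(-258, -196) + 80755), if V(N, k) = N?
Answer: 938951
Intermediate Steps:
r(C, v) = 10*C*(-156 + v) (r(C, v) = 5*((C + C)*(v - 156)) = 5*((2*C)*(-156 + v)) = 5*(2*C*(-156 + v)) = 10*C*(-156 + v))
(((-80937 + 72538) - 41510) + V(-55, -149)) + (r(-258, -196) + 80755) = (((-80937 + 72538) - 41510) - 55) + (10*(-258)*(-156 - 196) + 80755) = ((-8399 - 41510) - 55) + (10*(-258)*(-352) + 80755) = (-49909 - 55) + (908160 + 80755) = -49964 + 988915 = 938951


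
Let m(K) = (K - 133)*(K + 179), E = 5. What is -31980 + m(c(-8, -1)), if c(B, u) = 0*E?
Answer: -55787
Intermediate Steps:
c(B, u) = 0 (c(B, u) = 0*5 = 0)
m(K) = (-133 + K)*(179 + K)
-31980 + m(c(-8, -1)) = -31980 + (-23807 + 0² + 46*0) = -31980 + (-23807 + 0 + 0) = -31980 - 23807 = -55787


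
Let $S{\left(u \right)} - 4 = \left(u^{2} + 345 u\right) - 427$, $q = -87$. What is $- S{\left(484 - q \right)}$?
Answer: $-522613$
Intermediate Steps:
$S{\left(u \right)} = -423 + u^{2} + 345 u$ ($S{\left(u \right)} = 4 - \left(427 - u^{2} - 345 u\right) = 4 + \left(-427 + u^{2} + 345 u\right) = -423 + u^{2} + 345 u$)
$- S{\left(484 - q \right)} = - (-423 + \left(484 - -87\right)^{2} + 345 \left(484 - -87\right)) = - (-423 + \left(484 + 87\right)^{2} + 345 \left(484 + 87\right)) = - (-423 + 571^{2} + 345 \cdot 571) = - (-423 + 326041 + 196995) = \left(-1\right) 522613 = -522613$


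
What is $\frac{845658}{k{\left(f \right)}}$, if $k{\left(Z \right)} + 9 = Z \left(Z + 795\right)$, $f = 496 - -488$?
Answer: $\frac{93962}{194503} \approx 0.48309$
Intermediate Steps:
$f = 984$ ($f = 496 + 488 = 984$)
$k{\left(Z \right)} = -9 + Z \left(795 + Z\right)$ ($k{\left(Z \right)} = -9 + Z \left(Z + 795\right) = -9 + Z \left(795 + Z\right)$)
$\frac{845658}{k{\left(f \right)}} = \frac{845658}{-9 + 984^{2} + 795 \cdot 984} = \frac{845658}{-9 + 968256 + 782280} = \frac{845658}{1750527} = 845658 \cdot \frac{1}{1750527} = \frac{93962}{194503}$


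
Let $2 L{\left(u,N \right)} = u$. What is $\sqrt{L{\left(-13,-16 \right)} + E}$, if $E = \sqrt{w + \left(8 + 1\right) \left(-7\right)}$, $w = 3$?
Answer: $\frac{\sqrt{-26 + 8 i \sqrt{15}}}{2} \approx 1.3439 + 2.882 i$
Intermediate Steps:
$E = 2 i \sqrt{15}$ ($E = \sqrt{3 + \left(8 + 1\right) \left(-7\right)} = \sqrt{3 + 9 \left(-7\right)} = \sqrt{3 - 63} = \sqrt{-60} = 2 i \sqrt{15} \approx 7.746 i$)
$L{\left(u,N \right)} = \frac{u}{2}$
$\sqrt{L{\left(-13,-16 \right)} + E} = \sqrt{\frac{1}{2} \left(-13\right) + 2 i \sqrt{15}} = \sqrt{- \frac{13}{2} + 2 i \sqrt{15}}$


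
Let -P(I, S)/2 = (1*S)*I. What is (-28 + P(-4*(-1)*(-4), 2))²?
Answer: 1296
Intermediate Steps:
P(I, S) = -2*I*S (P(I, S) = -2*1*S*I = -2*S*I = -2*I*S)
(-28 + P(-4*(-1)*(-4), 2))² = (-28 - 2*-4*(-1)*(-4)*2)² = (-28 - 2*4*(-4)*2)² = (-28 - 2*(-16)*2)² = (-28 + 64)² = 36² = 1296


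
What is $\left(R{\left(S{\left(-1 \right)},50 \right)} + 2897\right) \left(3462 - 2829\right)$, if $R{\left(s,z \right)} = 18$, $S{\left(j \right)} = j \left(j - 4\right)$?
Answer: $1845195$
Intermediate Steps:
$S{\left(j \right)} = j \left(-4 + j\right)$
$\left(R{\left(S{\left(-1 \right)},50 \right)} + 2897\right) \left(3462 - 2829\right) = \left(18 + 2897\right) \left(3462 - 2829\right) = 2915 \cdot 633 = 1845195$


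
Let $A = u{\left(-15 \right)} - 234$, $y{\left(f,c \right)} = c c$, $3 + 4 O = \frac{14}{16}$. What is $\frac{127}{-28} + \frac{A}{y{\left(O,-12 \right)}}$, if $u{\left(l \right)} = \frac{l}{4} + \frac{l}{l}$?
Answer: $- \frac{24917}{4032} \approx -6.1798$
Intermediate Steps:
$u{\left(l \right)} = 1 + \frac{l}{4}$ ($u{\left(l \right)} = l \frac{1}{4} + 1 = \frac{l}{4} + 1 = 1 + \frac{l}{4}$)
$O = - \frac{17}{32}$ ($O = - \frac{3}{4} + \frac{14 \cdot \frac{1}{16}}{4} = - \frac{3}{4} + \frac{1}{4} \cdot \frac{7}{8} = - \frac{3}{4} + \frac{7}{32} = - \frac{17}{32} \approx -0.53125$)
$y{\left(f,c \right)} = c^{2}$
$A = - \frac{947}{4}$ ($A = \left(1 + \frac{1}{4} \left(-15\right)\right) - 234 = \left(1 - \frac{15}{4}\right) - 234 = - \frac{11}{4} - 234 = - \frac{947}{4} \approx -236.75$)
$\frac{127}{-28} + \frac{A}{y{\left(O,-12 \right)}} = \frac{127}{-28} - \frac{947}{4 \left(-12\right)^{2}} = 127 \left(- \frac{1}{28}\right) - \frac{947}{4 \cdot 144} = - \frac{127}{28} - \frac{947}{576} = - \frac{24917}{4032}$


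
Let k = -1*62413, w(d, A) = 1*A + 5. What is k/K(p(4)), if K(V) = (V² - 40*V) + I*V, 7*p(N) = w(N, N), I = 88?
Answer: -3058237/3105 ≈ -984.94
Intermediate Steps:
w(d, A) = 5 + A (w(d, A) = A + 5 = 5 + A)
p(N) = 5/7 + N/7 (p(N) = (5 + N)/7 = 5/7 + N/7)
K(V) = V² + 48*V (K(V) = (V² - 40*V) + 88*V = V² + 48*V)
k = -62413
k/K(p(4)) = -62413*1/((48 + (5/7 + (⅐)*4))*(5/7 + (⅐)*4)) = -62413*1/((48 + (5/7 + 4/7))*(5/7 + 4/7)) = -62413*7/(9*(48 + 9/7)) = -62413/((9/7)*(345/7)) = -62413/3105/49 = -62413*49/3105 = -3058237/3105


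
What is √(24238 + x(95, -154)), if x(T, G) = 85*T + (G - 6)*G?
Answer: 13*√337 ≈ 238.65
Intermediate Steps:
x(T, G) = 85*T + G*(-6 + G) (x(T, G) = 85*T + (-6 + G)*G = 85*T + G*(-6 + G))
√(24238 + x(95, -154)) = √(24238 + ((-154)² - 6*(-154) + 85*95)) = √(24238 + (23716 + 924 + 8075)) = √(24238 + 32715) = √56953 = 13*√337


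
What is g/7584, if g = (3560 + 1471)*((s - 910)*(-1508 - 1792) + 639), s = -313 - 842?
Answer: 11428988103/2528 ≈ 4.5210e+6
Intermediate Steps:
s = -1155
g = 34286964309 (g = (3560 + 1471)*((-1155 - 910)*(-1508 - 1792) + 639) = 5031*(-2065*(-3300) + 639) = 5031*(6814500 + 639) = 5031*6815139 = 34286964309)
g/7584 = 34286964309/7584 = 34286964309*(1/7584) = 11428988103/2528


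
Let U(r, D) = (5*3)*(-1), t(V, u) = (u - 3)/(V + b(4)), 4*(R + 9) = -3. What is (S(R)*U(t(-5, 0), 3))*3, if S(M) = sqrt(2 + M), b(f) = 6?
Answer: -45*I*sqrt(31)/2 ≈ -125.27*I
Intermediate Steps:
R = -39/4 (R = -9 + (1/4)*(-3) = -9 - 3/4 = -39/4 ≈ -9.7500)
t(V, u) = (-3 + u)/(6 + V) (t(V, u) = (u - 3)/(V + 6) = (-3 + u)/(6 + V))
U(r, D) = -15 (U(r, D) = 15*(-1) = -15)
(S(R)*U(t(-5, 0), 3))*3 = (sqrt(2 - 39/4)*(-15))*3 = (sqrt(-31/4)*(-15))*3 = ((I*sqrt(31)/2)*(-15))*3 = -15*I*sqrt(31)/2*3 = -45*I*sqrt(31)/2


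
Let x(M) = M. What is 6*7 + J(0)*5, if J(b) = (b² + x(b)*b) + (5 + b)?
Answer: 67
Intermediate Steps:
J(b) = 5 + b + 2*b² (J(b) = (b² + b*b) + (5 + b) = (b² + b²) + (5 + b) = 2*b² + (5 + b) = 5 + b + 2*b²)
6*7 + J(0)*5 = 6*7 + (5 + 0 + 2*0²)*5 = 42 + (5 + 0 + 2*0)*5 = 42 + (5 + 0 + 0)*5 = 42 + 5*5 = 42 + 25 = 67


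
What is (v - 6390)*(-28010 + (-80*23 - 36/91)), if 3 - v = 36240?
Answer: 8907029694/7 ≈ 1.2724e+9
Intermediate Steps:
v = -36237 (v = 3 - 1*36240 = 3 - 36240 = -36237)
(v - 6390)*(-28010 + (-80*23 - 36/91)) = (-36237 - 6390)*(-28010 + (-80*23 - 36/91)) = -42627*(-28010 + (-1840 - 36*1/91)) = -42627*(-28010 + (-1840 - 36/91)) = -42627*(-28010 - 167476/91) = -42627*(-2716386/91) = 8907029694/7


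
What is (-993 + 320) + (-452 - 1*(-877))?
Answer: -248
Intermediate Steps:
(-993 + 320) + (-452 - 1*(-877)) = -673 + (-452 + 877) = -673 + 425 = -248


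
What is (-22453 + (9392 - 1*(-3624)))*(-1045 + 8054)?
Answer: -66143933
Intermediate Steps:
(-22453 + (9392 - 1*(-3624)))*(-1045 + 8054) = (-22453 + (9392 + 3624))*7009 = (-22453 + 13016)*7009 = -9437*7009 = -66143933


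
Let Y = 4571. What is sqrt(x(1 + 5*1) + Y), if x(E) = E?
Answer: sqrt(4577) ≈ 67.654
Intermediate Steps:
sqrt(x(1 + 5*1) + Y) = sqrt((1 + 5*1) + 4571) = sqrt((1 + 5) + 4571) = sqrt(6 + 4571) = sqrt(4577)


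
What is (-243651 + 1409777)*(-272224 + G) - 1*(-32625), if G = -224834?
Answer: -579632224683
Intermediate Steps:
(-243651 + 1409777)*(-272224 + G) - 1*(-32625) = (-243651 + 1409777)*(-272224 - 224834) - 1*(-32625) = 1166126*(-497058) + 32625 = -579632257308 + 32625 = -579632224683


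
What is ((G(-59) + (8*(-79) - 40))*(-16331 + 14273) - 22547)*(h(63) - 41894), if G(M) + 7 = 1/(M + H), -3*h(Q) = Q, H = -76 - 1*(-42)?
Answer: -1786441233465/31 ≈ -5.7627e+10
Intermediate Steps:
H = -34 (H = -76 + 42 = -34)
h(Q) = -Q/3
G(M) = -7 + 1/(-34 + M) (G(M) = -7 + 1/(M - 34) = -7 + 1/(-34 + M))
((G(-59) + (8*(-79) - 40))*(-16331 + 14273) - 22547)*(h(63) - 41894) = (((239 - 7*(-59))/(-34 - 59) + (8*(-79) - 40))*(-16331 + 14273) - 22547)*(-1/3*63 - 41894) = (((239 + 413)/(-93) + (-632 - 40))*(-2058) - 22547)*(-21 - 41894) = ((-1/93*652 - 672)*(-2058) - 22547)*(-41915) = ((-652/93 - 672)*(-2058) - 22547)*(-41915) = (-63148/93*(-2058) - 22547)*(-41915) = (43319528/31 - 22547)*(-41915) = (42620571/31)*(-41915) = -1786441233465/31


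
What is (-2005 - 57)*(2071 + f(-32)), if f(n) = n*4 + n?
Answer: -3940482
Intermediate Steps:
f(n) = 5*n (f(n) = 4*n + n = 5*n)
(-2005 - 57)*(2071 + f(-32)) = (-2005 - 57)*(2071 + 5*(-32)) = -2062*(2071 - 160) = -2062*1911 = -3940482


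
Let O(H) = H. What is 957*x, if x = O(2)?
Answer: 1914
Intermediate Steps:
x = 2
957*x = 957*2 = 1914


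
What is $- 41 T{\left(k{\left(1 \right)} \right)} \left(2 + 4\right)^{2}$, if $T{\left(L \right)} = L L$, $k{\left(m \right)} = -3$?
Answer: $-13284$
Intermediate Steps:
$T{\left(L \right)} = L^{2}$
$- 41 T{\left(k{\left(1 \right)} \right)} \left(2 + 4\right)^{2} = - 41 \left(-3\right)^{2} \left(2 + 4\right)^{2} = \left(-41\right) 9 \cdot 6^{2} = \left(-369\right) 36 = -13284$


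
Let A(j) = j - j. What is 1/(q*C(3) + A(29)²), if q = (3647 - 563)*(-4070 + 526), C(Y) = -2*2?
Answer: 1/43718784 ≈ 2.2873e-8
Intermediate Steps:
C(Y) = -4
A(j) = 0
q = -10929696 (q = 3084*(-3544) = -10929696)
1/(q*C(3) + A(29)²) = 1/(-10929696*(-4) + 0²) = 1/(43718784 + 0) = 1/43718784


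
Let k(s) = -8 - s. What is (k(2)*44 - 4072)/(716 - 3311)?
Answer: 1504/865 ≈ 1.7387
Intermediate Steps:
(k(2)*44 - 4072)/(716 - 3311) = ((-8 - 1*2)*44 - 4072)/(716 - 3311) = ((-8 - 2)*44 - 4072)/(-2595) = (-10*44 - 4072)*(-1/2595) = (-440 - 4072)*(-1/2595) = -4512*(-1/2595) = 1504/865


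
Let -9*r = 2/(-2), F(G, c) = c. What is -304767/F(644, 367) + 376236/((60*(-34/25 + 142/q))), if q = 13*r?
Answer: -8854672821/11563436 ≈ -765.75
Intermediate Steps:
r = ⅑ (r = -2/(9*(-2)) = -2*(-1)/(9*2) = -⅑*(-1) = ⅑ ≈ 0.11111)
q = 13/9 (q = 13*(⅑) = 13/9 ≈ 1.4444)
-304767/F(644, 367) + 376236/((60*(-34/25 + 142/q))) = -304767/367 + 376236/((60*(-34/25 + 142/(13/9)))) = -304767*1/367 + 376236/((60*(-34*1/25 + 142*(9/13)))) = -304767/367 + 376236/((60*(-34/25 + 1278/13))) = -304767/367 + 376236/((60*(31508/325))) = -304767/367 + 376236/(378096/65) = -304767/367 + 376236*(65/378096) = -304767/367 + 2037945/31508 = -8854672821/11563436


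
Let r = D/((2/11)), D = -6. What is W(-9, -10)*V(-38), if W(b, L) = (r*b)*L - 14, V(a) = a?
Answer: 113392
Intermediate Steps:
r = -33 (r = -6/(2/11) = -6/(2*(1/11)) = -6/2/11 = -6*11/2 = -33)
W(b, L) = -14 - 33*L*b (W(b, L) = (-33*b)*L - 14 = -33*L*b - 14 = -14 - 33*L*b)
W(-9, -10)*V(-38) = (-14 - 33*(-10)*(-9))*(-38) = (-14 - 2970)*(-38) = -2984*(-38) = 113392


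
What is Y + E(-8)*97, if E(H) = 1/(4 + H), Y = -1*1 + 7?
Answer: -73/4 ≈ -18.250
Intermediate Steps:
Y = 6 (Y = -1 + 7 = 6)
Y + E(-8)*97 = 6 + 97/(4 - 8) = 6 + 97/(-4) = 6 - 1/4*97 = 6 - 97/4 = -73/4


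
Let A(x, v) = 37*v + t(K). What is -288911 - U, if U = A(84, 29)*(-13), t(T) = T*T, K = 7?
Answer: -274325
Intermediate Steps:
t(T) = T²
A(x, v) = 49 + 37*v (A(x, v) = 37*v + 7² = 37*v + 49 = 49 + 37*v)
U = -14586 (U = (49 + 37*29)*(-13) = (49 + 1073)*(-13) = 1122*(-13) = -14586)
-288911 - U = -288911 - 1*(-14586) = -288911 + 14586 = -274325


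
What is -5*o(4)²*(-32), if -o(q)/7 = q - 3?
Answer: 7840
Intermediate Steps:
o(q) = 21 - 7*q (o(q) = -7*(q - 3) = -7*(-3 + q) = 21 - 7*q)
-5*o(4)²*(-32) = -5*(21 - 7*4)²*(-32) = -5*(21 - 28)²*(-32) = -5*(-7)²*(-32) = -5*49*(-32) = -245*(-32) = 7840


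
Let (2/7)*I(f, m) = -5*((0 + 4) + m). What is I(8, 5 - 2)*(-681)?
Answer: 166845/2 ≈ 83423.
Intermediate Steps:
I(f, m) = -70 - 35*m/2 (I(f, m) = 7*(-5*((0 + 4) + m))/2 = 7*(-5*(4 + m))/2 = 7*(-20 - 5*m)/2 = -70 - 35*m/2)
I(8, 5 - 2)*(-681) = (-70 - 35*(5 - 2)/2)*(-681) = (-70 - 35/2*3)*(-681) = (-70 - 105/2)*(-681) = -245/2*(-681) = 166845/2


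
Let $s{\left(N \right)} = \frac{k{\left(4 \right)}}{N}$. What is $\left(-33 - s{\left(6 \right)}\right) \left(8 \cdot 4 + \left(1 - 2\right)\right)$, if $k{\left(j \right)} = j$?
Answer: $- \frac{3131}{3} \approx -1043.7$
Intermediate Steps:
$s{\left(N \right)} = \frac{4}{N}$
$\left(-33 - s{\left(6 \right)}\right) \left(8 \cdot 4 + \left(1 - 2\right)\right) = \left(-33 - \frac{4}{6}\right) \left(8 \cdot 4 + \left(1 - 2\right)\right) = \left(-33 - 4 \cdot \frac{1}{6}\right) \left(32 - 1\right) = \left(-33 - \frac{2}{3}\right) 31 = \left(- \frac{101}{3}\right) 31 = - \frac{3131}{3}$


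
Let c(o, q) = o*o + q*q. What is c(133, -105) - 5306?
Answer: 23408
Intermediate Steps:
c(o, q) = o² + q²
c(133, -105) - 5306 = (133² + (-105)²) - 5306 = (17689 + 11025) - 5306 = 28714 - 5306 = 23408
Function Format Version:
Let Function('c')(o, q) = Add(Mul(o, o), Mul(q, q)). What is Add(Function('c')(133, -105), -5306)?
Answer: 23408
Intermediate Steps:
Function('c')(o, q) = Add(Pow(o, 2), Pow(q, 2))
Add(Function('c')(133, -105), -5306) = Add(Add(Pow(133, 2), Pow(-105, 2)), -5306) = Add(Add(17689, 11025), -5306) = Add(28714, -5306) = 23408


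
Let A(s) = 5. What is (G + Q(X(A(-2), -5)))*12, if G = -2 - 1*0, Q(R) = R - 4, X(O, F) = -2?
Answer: -96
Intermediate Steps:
Q(R) = -4 + R
G = -2 (G = -2 + 0 = -2)
(G + Q(X(A(-2), -5)))*12 = (-2 + (-4 - 2))*12 = (-2 - 6)*12 = -8*12 = -96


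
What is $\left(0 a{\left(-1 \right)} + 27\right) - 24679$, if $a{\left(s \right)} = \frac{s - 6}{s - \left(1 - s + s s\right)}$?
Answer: $-24652$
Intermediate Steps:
$a{\left(s \right)} = \frac{-6 + s}{-1 - s^{2} + 2 s}$ ($a{\left(s \right)} = \frac{-6 + s}{s - \left(1 + s^{2} - s\right)} = \frac{-6 + s}{-1 - s^{2} + 2 s}$)
$\left(0 a{\left(-1 \right)} + 27\right) - 24679 = \left(0 \frac{6 - -1}{1 + \left(-1\right)^{2} - -2} + 27\right) - 24679 = \left(0 \frac{6 + 1}{1 + 1 + 2} + 27\right) - 24679 = \left(0 \cdot \frac{1}{4} \cdot 7 + 27\right) - 24679 = \left(0 \cdot \frac{7}{4} + 27\right) - 24679 = \left(0 + 27\right) - 24679 = 27 - 24679 = -24652$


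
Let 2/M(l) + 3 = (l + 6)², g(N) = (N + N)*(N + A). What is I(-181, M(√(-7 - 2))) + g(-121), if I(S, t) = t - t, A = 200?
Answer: -19118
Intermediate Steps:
g(N) = 2*N*(200 + N) (g(N) = (N + N)*(N + 200) = (2*N)*(200 + N) = 2*N*(200 + N))
M(l) = 2/(-3 + (6 + l)²) (M(l) = 2/(-3 + (l + 6)²) = 2/(-3 + (6 + l)²))
I(S, t) = 0
I(-181, M(√(-7 - 2))) + g(-121) = 0 + 2*(-121)*(200 - 121) = 0 + 2*(-121)*79 = 0 - 19118 = -19118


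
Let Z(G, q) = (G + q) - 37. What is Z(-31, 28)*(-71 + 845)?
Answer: -30960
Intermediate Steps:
Z(G, q) = -37 + G + q
Z(-31, 28)*(-71 + 845) = (-37 - 31 + 28)*(-71 + 845) = -40*774 = -30960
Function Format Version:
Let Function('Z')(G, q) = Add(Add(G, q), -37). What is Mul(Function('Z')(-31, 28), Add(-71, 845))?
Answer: -30960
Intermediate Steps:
Function('Z')(G, q) = Add(-37, G, q)
Mul(Function('Z')(-31, 28), Add(-71, 845)) = Mul(Add(-37, -31, 28), Add(-71, 845)) = Mul(-40, 774) = -30960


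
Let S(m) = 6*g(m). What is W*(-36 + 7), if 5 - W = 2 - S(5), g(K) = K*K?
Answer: -4437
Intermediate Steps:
g(K) = K**2
S(m) = 6*m**2
W = 153 (W = 5 - (2 - 6*5**2) = 5 - (2 - 6*25) = 5 - (2 - 1*150) = 5 - (2 - 150) = 5 - 1*(-148) = 5 + 148 = 153)
W*(-36 + 7) = 153*(-36 + 7) = 153*(-29) = -4437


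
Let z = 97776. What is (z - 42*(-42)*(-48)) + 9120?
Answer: 22224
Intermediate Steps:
(z - 42*(-42)*(-48)) + 9120 = (97776 - 42*(-42)*(-48)) + 9120 = (97776 + 1764*(-48)) + 9120 = (97776 - 84672) + 9120 = 13104 + 9120 = 22224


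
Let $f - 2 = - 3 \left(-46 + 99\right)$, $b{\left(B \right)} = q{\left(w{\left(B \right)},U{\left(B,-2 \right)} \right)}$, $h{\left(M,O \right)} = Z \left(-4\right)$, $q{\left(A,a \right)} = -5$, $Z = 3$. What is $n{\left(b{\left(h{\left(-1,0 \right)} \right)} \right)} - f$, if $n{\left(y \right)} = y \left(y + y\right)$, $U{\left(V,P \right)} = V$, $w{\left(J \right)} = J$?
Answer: $207$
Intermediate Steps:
$h{\left(M,O \right)} = -12$ ($h{\left(M,O \right)} = 3 \left(-4\right) = -12$)
$b{\left(B \right)} = -5$
$n{\left(y \right)} = 2 y^{2}$ ($n{\left(y \right)} = y 2 y = 2 y^{2}$)
$f = -157$ ($f = 2 - 3 \left(-46 + 99\right) = 2 - 159 = -157$)
$n{\left(b{\left(h{\left(-1,0 \right)} \right)} \right)} - f = 2 \left(-5\right)^{2} - -157 = 2 \cdot 25 + 157 = 50 + 157 = 207$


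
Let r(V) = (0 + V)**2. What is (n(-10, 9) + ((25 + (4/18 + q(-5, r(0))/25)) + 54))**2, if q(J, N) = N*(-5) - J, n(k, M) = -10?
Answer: 9759376/2025 ≈ 4819.4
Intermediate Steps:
r(V) = V**2
q(J, N) = -J - 5*N (q(J, N) = -5*N - J = -J - 5*N)
(n(-10, 9) + ((25 + (4/18 + q(-5, r(0))/25)) + 54))**2 = (-10 + ((25 + (4/18 + (-1*(-5) - 5*0**2)/25)) + 54))**2 = (-10 + ((25 + (4*(1/18) + (5 - 5*0)*(1/25))) + 54))**2 = (-10 + ((25 + (2/9 + (5 + 0)*(1/25))) + 54))**2 = (-10 + ((25 + (2/9 + 5*(1/25))) + 54))**2 = (-10 + ((25 + (2/9 + 1/5)) + 54))**2 = (-10 + ((25 + 19/45) + 54))**2 = (-10 + (1144/45 + 54))**2 = (-10 + 3574/45)**2 = (3124/45)**2 = 9759376/2025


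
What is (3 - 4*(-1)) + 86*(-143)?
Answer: -12291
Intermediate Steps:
(3 - 4*(-1)) + 86*(-143) = (3 + 4) - 12298 = 7 - 12298 = -12291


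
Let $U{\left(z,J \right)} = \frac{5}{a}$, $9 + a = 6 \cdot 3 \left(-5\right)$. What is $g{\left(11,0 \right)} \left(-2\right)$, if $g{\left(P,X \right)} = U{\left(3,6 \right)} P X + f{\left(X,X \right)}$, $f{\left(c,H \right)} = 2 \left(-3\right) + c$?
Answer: $12$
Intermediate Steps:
$f{\left(c,H \right)} = -6 + c$
$a = -99$ ($a = -9 + 6 \cdot 3 \left(-5\right) = -9 + 18 \left(-5\right) = -9 - 90 = -99$)
$U{\left(z,J \right)} = - \frac{5}{99}$ ($U{\left(z,J \right)} = \frac{5}{-99} = 5 \left(- \frac{1}{99}\right) = - \frac{5}{99}$)
$g{\left(P,X \right)} = -6 + X - \frac{5 P X}{99}$ ($g{\left(P,X \right)} = - \frac{5 P}{99} X + \left(-6 + X\right) = - \frac{5 P X}{99} + \left(-6 + X\right) = -6 + X - \frac{5 P X}{99}$)
$g{\left(11,0 \right)} \left(-2\right) = \left(-6 + 0 - \frac{5}{9} \cdot 0\right) \left(-2\right) = \left(-6 + 0 + 0\right) \left(-2\right) = \left(-6\right) \left(-2\right) = 12$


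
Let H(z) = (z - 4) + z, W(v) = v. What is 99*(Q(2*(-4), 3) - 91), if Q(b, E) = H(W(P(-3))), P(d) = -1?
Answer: -9603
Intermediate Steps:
H(z) = -4 + 2*z (H(z) = (-4 + z) + z = -4 + 2*z)
Q(b, E) = -6 (Q(b, E) = -4 + 2*(-1) = -4 - 2 = -6)
99*(Q(2*(-4), 3) - 91) = 99*(-6 - 91) = 99*(-97) = -9603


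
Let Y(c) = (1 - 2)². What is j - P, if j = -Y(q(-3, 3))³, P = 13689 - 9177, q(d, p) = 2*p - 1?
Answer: -4513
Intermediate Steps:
q(d, p) = -1 + 2*p
P = 4512
Y(c) = 1 (Y(c) = (-1)² = 1)
j = -1 (j = -1*1³ = -1*1 = -1)
j - P = -1 - 1*4512 = -1 - 4512 = -4513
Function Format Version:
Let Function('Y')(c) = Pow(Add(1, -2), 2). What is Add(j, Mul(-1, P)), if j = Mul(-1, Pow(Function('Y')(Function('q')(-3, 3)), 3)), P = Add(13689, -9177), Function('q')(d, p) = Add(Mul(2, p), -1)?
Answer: -4513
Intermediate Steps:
Function('q')(d, p) = Add(-1, Mul(2, p))
P = 4512
Function('Y')(c) = 1 (Function('Y')(c) = Pow(-1, 2) = 1)
j = -1 (j = Mul(-1, Pow(1, 3)) = Mul(-1, 1) = -1)
Add(j, Mul(-1, P)) = Add(-1, Mul(-1, 4512)) = Add(-1, -4512) = -4513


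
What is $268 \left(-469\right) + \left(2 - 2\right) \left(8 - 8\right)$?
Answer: $-125692$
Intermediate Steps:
$268 \left(-469\right) + \left(2 - 2\right) \left(8 - 8\right) = -125692 + \left(2 - 2\right) 0 = -125692 + 0 \cdot 0 = -125692 + 0 = -125692$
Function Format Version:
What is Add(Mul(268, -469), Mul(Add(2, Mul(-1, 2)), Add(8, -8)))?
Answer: -125692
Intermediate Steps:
Add(Mul(268, -469), Mul(Add(2, Mul(-1, 2)), Add(8, -8))) = Add(-125692, Mul(Add(2, -2), 0)) = Add(-125692, Mul(0, 0)) = Add(-125692, 0) = -125692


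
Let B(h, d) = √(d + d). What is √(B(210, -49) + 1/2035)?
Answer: √(2035 + 28988575*I*√2)/2035 ≈ 2.2249 + 2.2247*I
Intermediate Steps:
B(h, d) = √2*√d (B(h, d) = √(2*d) = √2*√d)
√(B(210, -49) + 1/2035) = √(√2*√(-49) + 1/2035) = √(√2*(7*I) + 1/2035) = √(7*I*√2 + 1/2035) = √(1/2035 + 7*I*√2)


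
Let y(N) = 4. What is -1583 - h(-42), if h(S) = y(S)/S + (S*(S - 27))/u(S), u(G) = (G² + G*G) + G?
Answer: -2760452/1743 ≈ -1583.7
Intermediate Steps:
u(G) = G + 2*G² (u(G) = (G² + G²) + G = 2*G² + G = G + 2*G²)
h(S) = 4/S + (-27 + S)/(1 + 2*S) (h(S) = 4/S + (S*(S - 27))/((S*(1 + 2*S))) = 4/S + (S*(-27 + S))*(1/(S*(1 + 2*S))) = 4/S + (-27 + S)/(1 + 2*S))
-1583 - h(-42) = -1583 - (4 + (-42)² - 19*(-42))/((-42)*(1 + 2*(-42))) = -1583 - (-1)*(4 + 1764 + 798)/(42*(1 - 84)) = -1583 - (-1)*2566/(42*(-83)) = -1583 - (-1)*(-1)*2566/(42*83) = -1583 - 1*1283/1743 = -1583 - 1283/1743 = -2760452/1743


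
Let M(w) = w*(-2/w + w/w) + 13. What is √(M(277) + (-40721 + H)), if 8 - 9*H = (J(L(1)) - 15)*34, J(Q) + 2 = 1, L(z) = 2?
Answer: I*√363345/3 ≈ 200.93*I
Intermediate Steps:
J(Q) = -1 (J(Q) = -2 + 1 = -1)
H = 184/3 (H = 8/9 - (-1 - 15)*34/9 = 8/9 - (-16)*34/9 = 8/9 - ⅑*(-544) = 8/9 + 544/9 = 184/3 ≈ 61.333)
M(w) = 13 + w*(1 - 2/w) (M(w) = w*(-2/w + 1) + 13 = w*(1 - 2/w) + 13 = 13 + w*(1 - 2/w))
√(M(277) + (-40721 + H)) = √((11 + 277) + (-40721 + 184/3)) = √(288 - 121979/3) = √(-121115/3) = I*√363345/3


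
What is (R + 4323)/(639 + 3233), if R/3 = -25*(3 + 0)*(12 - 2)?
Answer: 2073/3872 ≈ 0.53538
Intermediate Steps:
R = -2250 (R = 3*(-25*(3 + 0)*(12 - 2)) = 3*(-75*10) = 3*(-25*30) = 3*(-750) = -2250)
(R + 4323)/(639 + 3233) = (-2250 + 4323)/(639 + 3233) = 2073/3872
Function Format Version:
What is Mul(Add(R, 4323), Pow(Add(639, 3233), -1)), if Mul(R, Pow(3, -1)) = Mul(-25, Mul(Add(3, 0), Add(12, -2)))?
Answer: Rational(2073, 3872) ≈ 0.53538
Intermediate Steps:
R = -2250 (R = Mul(3, Mul(-25, Mul(Add(3, 0), Add(12, -2)))) = Mul(3, Mul(-25, Mul(3, 10))) = Mul(3, Mul(-25, 30)) = Mul(3, -750) = -2250)
Mul(Add(R, 4323), Pow(Add(639, 3233), -1)) = Mul(Add(-2250, 4323), Pow(Add(639, 3233), -1)) = Mul(2073, Pow(3872, -1)) = Mul(2073, Rational(1, 3872)) = Rational(2073, 3872)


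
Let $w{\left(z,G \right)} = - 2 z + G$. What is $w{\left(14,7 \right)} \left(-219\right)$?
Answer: $4599$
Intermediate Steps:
$w{\left(z,G \right)} = G - 2 z$
$w{\left(14,7 \right)} \left(-219\right) = \left(7 - 28\right) \left(-219\right) = \left(-21\right) \left(-219\right) = 4599$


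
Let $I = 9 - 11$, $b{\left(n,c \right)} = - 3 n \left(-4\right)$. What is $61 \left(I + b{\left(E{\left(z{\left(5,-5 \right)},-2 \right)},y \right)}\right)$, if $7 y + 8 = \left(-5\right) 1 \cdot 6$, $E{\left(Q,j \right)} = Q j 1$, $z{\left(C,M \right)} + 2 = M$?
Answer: $10126$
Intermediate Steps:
$z{\left(C,M \right)} = -2 + M$
$E{\left(Q,j \right)} = Q j$
$y = - \frac{38}{7}$ ($y = - \frac{8}{7} + \frac{\left(-5\right) 1 \cdot 6}{7} = - \frac{8}{7} + \frac{\left(-5\right) 6}{7} = - \frac{8}{7} + \frac{1}{7} \left(-30\right) = - \frac{8}{7} - \frac{30}{7} = - \frac{38}{7} \approx -5.4286$)
$b{\left(n,c \right)} = 12 n$
$I = -2$
$61 \left(I + b{\left(E{\left(z{\left(5,-5 \right)},-2 \right)},y \right)}\right) = 61 \left(-2 + 12 \left(-2 - 5\right) \left(-2\right)\right) = 61 \left(-2 + 12 \left(\left(-7\right) \left(-2\right)\right)\right) = 61 \left(-2 + 12 \cdot 14\right) = 61 \left(-2 + 168\right) = 61 \cdot 166 = 10126$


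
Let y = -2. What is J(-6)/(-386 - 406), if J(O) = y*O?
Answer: -1/66 ≈ -0.015152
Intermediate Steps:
J(O) = -2*O
J(-6)/(-386 - 406) = (-2*(-6))/(-386 - 406) = 12/(-792) = 12*(-1/792) = -1/66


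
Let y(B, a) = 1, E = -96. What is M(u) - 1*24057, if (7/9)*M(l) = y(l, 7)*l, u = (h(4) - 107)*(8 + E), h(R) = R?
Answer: -86823/7 ≈ -12403.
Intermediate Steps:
u = 9064 (u = (4 - 107)*(8 - 96) = -103*(-88) = 9064)
M(l) = 9*l/7 (M(l) = 9*(1*l)/7 = 9*l/7)
M(u) - 1*24057 = (9/7)*9064 - 1*24057 = 81576/7 - 24057 = -86823/7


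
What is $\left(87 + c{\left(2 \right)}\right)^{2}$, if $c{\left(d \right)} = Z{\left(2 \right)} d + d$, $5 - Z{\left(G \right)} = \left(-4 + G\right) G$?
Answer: $11449$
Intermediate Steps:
$Z{\left(G \right)} = 5 - G \left(-4 + G\right)$ ($Z{\left(G \right)} = 5 - \left(-4 + G\right) G = 5 - G \left(-4 + G\right)$)
$c{\left(d \right)} = 10 d$ ($c{\left(d \right)} = \left(5 - 2^{2} + 4 \cdot 2\right) d + d = \left(5 - 4 + 8\right) d + d = 9 d + d = 10 d$)
$\left(87 + c{\left(2 \right)}\right)^{2} = \left(87 + 10 \cdot 2\right)^{2} = \left(87 + 20\right)^{2} = 107^{2} = 11449$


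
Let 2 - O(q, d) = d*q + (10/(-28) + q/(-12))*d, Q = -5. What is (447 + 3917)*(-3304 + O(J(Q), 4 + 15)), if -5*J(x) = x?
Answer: -303582751/21 ≈ -1.4456e+7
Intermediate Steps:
J(x) = -x/5
O(q, d) = 2 - d*q - d*(-5/14 - q/12) (O(q, d) = 2 - (d*q + (10/(-28) + q/(-12))*d) = 2 - (d*q + (10*(-1/28) + q*(-1/12))*d) = 2 - (d*q + (-5/14 - q/12)*d) = 2 - (d*q + d*(-5/14 - q/12)) = 2 + (-d*q - d*(-5/14 - q/12)) = 2 - d*q - d*(-5/14 - q/12))
(447 + 3917)*(-3304 + O(J(Q), 4 + 15)) = (447 + 3917)*(-3304 + (2 + 5*(4 + 15)/14 - 11*(4 + 15)*(-⅕*(-5))/12)) = 4364*(-3304 + (2 + (5/14)*19 - 11/12*19*1)) = 4364*(-3304 + (2 + 95/14 - 209/12)) = 4364*(-3304 - 725/84) = 4364*(-278261/84) = -303582751/21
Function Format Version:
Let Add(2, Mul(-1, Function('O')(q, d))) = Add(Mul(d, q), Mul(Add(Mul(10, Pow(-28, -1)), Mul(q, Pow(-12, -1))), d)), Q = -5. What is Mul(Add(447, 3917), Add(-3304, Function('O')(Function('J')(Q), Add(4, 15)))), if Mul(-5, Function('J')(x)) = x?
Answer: Rational(-303582751, 21) ≈ -1.4456e+7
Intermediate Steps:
Function('J')(x) = Mul(Rational(-1, 5), x)
Function('O')(q, d) = Add(2, Mul(-1, d, q), Mul(-1, d, Add(Rational(-5, 14), Mul(Rational(-1, 12), q)))) (Function('O')(q, d) = Add(2, Mul(-1, Add(Mul(d, q), Mul(Add(Mul(10, Pow(-28, -1)), Mul(q, Pow(-12, -1))), d)))) = Add(2, Mul(-1, Add(Mul(d, q), Mul(Add(Mul(10, Rational(-1, 28)), Mul(q, Rational(-1, 12))), d)))) = Add(2, Mul(-1, Add(Mul(d, q), Mul(Add(Rational(-5, 14), Mul(Rational(-1, 12), q)), d)))) = Add(2, Mul(-1, Add(Mul(d, q), Mul(d, Add(Rational(-5, 14), Mul(Rational(-1, 12), q)))))) = Add(2, Add(Mul(-1, d, q), Mul(-1, d, Add(Rational(-5, 14), Mul(Rational(-1, 12), q))))) = Add(2, Mul(-1, d, q), Mul(-1, d, Add(Rational(-5, 14), Mul(Rational(-1, 12), q)))))
Mul(Add(447, 3917), Add(-3304, Function('O')(Function('J')(Q), Add(4, 15)))) = Mul(Add(447, 3917), Add(-3304, Add(2, Mul(Rational(5, 14), Add(4, 15)), Mul(Rational(-11, 12), Add(4, 15), Mul(Rational(-1, 5), -5))))) = Mul(4364, Add(-3304, Add(2, Mul(Rational(5, 14), 19), Mul(Rational(-11, 12), 19, 1)))) = Mul(4364, Add(-3304, Add(2, Rational(95, 14), Rational(-209, 12)))) = Mul(4364, Add(-3304, Rational(-725, 84))) = Mul(4364, Rational(-278261, 84)) = Rational(-303582751, 21)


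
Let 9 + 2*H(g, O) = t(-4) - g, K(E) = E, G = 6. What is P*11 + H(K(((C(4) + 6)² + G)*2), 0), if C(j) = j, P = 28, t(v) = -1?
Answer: 197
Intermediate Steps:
H(g, O) = -5 - g/2 (H(g, O) = -9/2 + (-1 - g)/2 = -9/2 + (-½ - g/2) = -5 - g/2)
P*11 + H(K(((C(4) + 6)² + G)*2), 0) = 28*11 + (-5 - ((4 + 6)² + 6)*2/2) = 308 + (-5 - (10² + 6)*2/2) = 308 + (-5 - (100 + 6)*2/2) = 308 + (-5 - 53*2) = 308 + (-5 - ½*212) = 308 + (-5 - 106) = 308 - 111 = 197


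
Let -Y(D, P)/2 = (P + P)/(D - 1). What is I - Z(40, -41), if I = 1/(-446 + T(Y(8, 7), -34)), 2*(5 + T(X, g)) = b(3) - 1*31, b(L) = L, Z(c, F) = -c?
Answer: 18599/465 ≈ 39.998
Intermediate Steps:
Y(D, P) = -4*P/(-1 + D) (Y(D, P) = -2*(P + P)/(D - 1) = -2*2*P/(-1 + D) = -4*P/(-1 + D))
T(X, g) = -19 (T(X, g) = -5 + (3 - 1*31)/2 = -5 + (3 - 31)/2 = -5 + (1/2)*(-28) = -5 - 14 = -19)
I = -1/465 (I = 1/(-446 - 19) = 1/(-465) = -1/465 ≈ -0.0021505)
I - Z(40, -41) = -1/465 - (-1)*40 = -1/465 - 1*(-40) = -1/465 + 40 = 18599/465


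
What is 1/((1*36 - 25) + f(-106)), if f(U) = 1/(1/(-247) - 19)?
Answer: 4694/51387 ≈ 0.091346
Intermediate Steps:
f(U) = -247/4694 (f(U) = 1/(-1/247 - 19) = 1/(-4694/247) = -247/4694)
1/((1*36 - 25) + f(-106)) = 1/((1*36 - 25) - 247/4694) = 1/((36 - 25) - 247/4694) = 1/(11 - 247/4694) = 1/(51387/4694) = 4694/51387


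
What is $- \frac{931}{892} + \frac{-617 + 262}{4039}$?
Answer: $- \frac{4076969}{3602788} \approx -1.1316$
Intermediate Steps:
$- \frac{931}{892} + \frac{-617 + 262}{4039} = \left(-931\right) \frac{1}{892} - \frac{355}{4039} = - \frac{931}{892} - \frac{355}{4039} = - \frac{4076969}{3602788}$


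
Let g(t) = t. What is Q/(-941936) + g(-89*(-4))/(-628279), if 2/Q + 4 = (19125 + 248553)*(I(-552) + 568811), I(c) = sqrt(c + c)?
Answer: (-179520507760896*sqrt(69) + 25528309884325723511*I)/(591798608144*(-76129095427*I + 535356*sqrt(69))) ≈ -0.00056663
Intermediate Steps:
I(c) = sqrt(2)*sqrt(c) (I(c) = sqrt(2*c) = sqrt(2)*sqrt(c))
Q = 2/(152258190854 + 1070712*I*sqrt(69)) (Q = 2/(-4 + (19125 + 248553)*(sqrt(2)*sqrt(-552) + 568811)) = 2/(-4 + 267678*(sqrt(2)*(2*I*sqrt(138)) + 568811)) = 2/(-4 + 267678*(4*I*sqrt(69) + 568811)) = 2/(-4 + 267678*(568811 + 4*I*sqrt(69))) = 2/(-4 + (152258190858 + 1070712*I*sqrt(69))) = 2/(152258190854 + 1070712*I*sqrt(69)) ≈ 1.3136e-11 - 7.673e-16*I)
Q/(-941936) + g(-89*(-4))/(-628279) = (76129095427/5795639190309089537113 - 535356*I*sqrt(69)/5795639190309089537113)/(-941936) - 89*(-4)/(-628279) = (76129095427/5795639190309089537113 - 535356*I*sqrt(69)/5795639190309089537113)*(-1/941936) + 356*(-1/628279) = (-76129095427/5459121196362982562230070768 + 133839*I*sqrt(69)/1364780299090745640557517692) - 356/628279 = -1943447145905269622465850973541/3429851206129738321215346632048272 + 133839*I*sqrt(69)/1364780299090745640557517692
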